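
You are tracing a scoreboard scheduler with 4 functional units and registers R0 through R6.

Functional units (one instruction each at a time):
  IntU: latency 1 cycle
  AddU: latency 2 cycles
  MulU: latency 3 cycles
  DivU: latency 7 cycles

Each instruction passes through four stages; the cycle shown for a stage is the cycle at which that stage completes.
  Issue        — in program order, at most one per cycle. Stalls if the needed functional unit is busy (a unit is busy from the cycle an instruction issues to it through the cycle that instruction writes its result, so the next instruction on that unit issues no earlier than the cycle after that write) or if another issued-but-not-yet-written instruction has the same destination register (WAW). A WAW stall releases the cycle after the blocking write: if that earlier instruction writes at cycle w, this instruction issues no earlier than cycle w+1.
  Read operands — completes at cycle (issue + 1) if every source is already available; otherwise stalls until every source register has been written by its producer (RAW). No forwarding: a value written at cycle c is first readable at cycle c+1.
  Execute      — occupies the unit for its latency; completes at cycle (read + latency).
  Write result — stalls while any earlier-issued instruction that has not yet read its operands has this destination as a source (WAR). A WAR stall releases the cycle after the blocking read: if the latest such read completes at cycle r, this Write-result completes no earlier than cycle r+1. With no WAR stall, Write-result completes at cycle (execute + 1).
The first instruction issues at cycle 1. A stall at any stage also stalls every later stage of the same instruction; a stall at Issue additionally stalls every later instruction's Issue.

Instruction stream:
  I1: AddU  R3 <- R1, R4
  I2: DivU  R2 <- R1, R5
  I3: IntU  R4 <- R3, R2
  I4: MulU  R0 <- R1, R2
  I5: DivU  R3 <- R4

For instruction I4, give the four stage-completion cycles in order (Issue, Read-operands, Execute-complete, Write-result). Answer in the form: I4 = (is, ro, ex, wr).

[I1] 1/2/4/5
[I2] 2/3/10/11
[I3] 3/12/13/14  (RAW R2: wait I2 write@11)
[I4] 4/12/15/16  (RAW R2: wait I2 write@11)
[I5] 12/15/22/23  (struct: DivU busy until I2 writes@11; RAW R4: wait I3 write@14)

I4 = (4, 12, 15, 16)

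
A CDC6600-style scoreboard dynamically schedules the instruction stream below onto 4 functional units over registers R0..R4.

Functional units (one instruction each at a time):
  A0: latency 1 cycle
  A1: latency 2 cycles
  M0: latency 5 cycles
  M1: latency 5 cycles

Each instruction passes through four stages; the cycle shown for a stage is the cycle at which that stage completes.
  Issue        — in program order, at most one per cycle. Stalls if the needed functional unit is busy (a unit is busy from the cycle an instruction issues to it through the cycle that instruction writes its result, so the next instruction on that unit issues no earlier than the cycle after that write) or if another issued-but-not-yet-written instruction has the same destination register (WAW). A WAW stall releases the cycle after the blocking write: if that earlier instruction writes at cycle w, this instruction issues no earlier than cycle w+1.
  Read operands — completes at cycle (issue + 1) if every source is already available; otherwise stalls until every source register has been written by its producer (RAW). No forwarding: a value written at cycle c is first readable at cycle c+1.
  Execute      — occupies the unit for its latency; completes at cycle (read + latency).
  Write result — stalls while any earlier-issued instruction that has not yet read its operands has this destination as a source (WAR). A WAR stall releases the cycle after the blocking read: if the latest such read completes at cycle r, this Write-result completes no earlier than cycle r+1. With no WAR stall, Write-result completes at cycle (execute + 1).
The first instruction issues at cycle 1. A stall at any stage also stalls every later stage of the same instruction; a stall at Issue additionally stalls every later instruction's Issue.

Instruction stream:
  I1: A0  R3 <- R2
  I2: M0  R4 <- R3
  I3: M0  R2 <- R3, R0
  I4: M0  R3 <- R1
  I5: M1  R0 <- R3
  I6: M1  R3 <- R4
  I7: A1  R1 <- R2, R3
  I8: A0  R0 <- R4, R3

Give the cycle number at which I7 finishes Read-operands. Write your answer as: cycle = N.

cycle = 43

1) issue 1, read 2, done 3, write 4
2) issue 2, read 5, done 10, write 11  <RAW R3: wait I1 write@4>
3) issue 12, read 13, done 18, write 19  <struct: M0 busy until I2 writes@11>
4) issue 20, read 21, done 26, write 27  <struct: M0 busy until I3 writes@19>
5) issue 21, read 28, done 33, write 34  <RAW R3: wait I4 write@27>
6) issue 35, read 36, done 41, write 42  <struct: M1 busy until I5 writes@34>
7) issue 36, read 43, done 45, write 46  <RAW R3: wait I6 write@42>
8) issue 37, read 43, done 44, write 45  <RAW R3: wait I6 write@42>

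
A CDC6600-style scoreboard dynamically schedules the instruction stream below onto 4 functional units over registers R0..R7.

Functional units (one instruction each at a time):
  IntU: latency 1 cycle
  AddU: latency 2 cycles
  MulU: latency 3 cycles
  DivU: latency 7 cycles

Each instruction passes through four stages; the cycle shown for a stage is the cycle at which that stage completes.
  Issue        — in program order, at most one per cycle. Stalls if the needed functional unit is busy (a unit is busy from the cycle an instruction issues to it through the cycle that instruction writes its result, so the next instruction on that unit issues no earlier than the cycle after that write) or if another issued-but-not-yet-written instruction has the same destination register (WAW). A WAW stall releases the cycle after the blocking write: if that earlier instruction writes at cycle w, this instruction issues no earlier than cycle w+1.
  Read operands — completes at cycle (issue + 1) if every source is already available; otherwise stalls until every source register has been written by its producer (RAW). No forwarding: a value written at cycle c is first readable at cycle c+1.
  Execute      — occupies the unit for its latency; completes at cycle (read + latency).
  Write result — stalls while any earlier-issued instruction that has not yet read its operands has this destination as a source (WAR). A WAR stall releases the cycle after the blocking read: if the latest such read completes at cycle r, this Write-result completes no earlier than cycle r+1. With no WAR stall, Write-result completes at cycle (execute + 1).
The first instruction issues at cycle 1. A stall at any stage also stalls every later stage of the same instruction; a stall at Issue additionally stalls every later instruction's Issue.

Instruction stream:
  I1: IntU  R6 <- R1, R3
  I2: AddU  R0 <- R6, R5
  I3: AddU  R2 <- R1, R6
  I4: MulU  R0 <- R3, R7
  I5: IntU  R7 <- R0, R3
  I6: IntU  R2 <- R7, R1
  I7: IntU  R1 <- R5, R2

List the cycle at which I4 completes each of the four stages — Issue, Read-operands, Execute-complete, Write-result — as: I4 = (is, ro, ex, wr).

I4 = (10, 11, 14, 15)

c1: I1 dispatched to IntU
c2: I1 operands ready, I2 dispatched to AddU
c3: I1 complete
c4: R6←I1
c5: I2 operands ready
c7: I2 complete
c8: R0←I2
c9: I3 dispatched to AddU
c10: I3 operands ready, I4 dispatched to MulU
c11: I4 operands ready, I5 dispatched to IntU
c12: I3 complete
c13: R2←I3
c14: I4 complete
c15: R0←I4
c16: I5 operands ready
c17: I5 complete
c18: R7←I5
c19: I6 dispatched to IntU
c20: I6 operands ready
c21: I6 complete
c22: R2←I6
c23: I7 dispatched to IntU
c24: I7 operands ready
c25: I7 complete
c26: R1←I7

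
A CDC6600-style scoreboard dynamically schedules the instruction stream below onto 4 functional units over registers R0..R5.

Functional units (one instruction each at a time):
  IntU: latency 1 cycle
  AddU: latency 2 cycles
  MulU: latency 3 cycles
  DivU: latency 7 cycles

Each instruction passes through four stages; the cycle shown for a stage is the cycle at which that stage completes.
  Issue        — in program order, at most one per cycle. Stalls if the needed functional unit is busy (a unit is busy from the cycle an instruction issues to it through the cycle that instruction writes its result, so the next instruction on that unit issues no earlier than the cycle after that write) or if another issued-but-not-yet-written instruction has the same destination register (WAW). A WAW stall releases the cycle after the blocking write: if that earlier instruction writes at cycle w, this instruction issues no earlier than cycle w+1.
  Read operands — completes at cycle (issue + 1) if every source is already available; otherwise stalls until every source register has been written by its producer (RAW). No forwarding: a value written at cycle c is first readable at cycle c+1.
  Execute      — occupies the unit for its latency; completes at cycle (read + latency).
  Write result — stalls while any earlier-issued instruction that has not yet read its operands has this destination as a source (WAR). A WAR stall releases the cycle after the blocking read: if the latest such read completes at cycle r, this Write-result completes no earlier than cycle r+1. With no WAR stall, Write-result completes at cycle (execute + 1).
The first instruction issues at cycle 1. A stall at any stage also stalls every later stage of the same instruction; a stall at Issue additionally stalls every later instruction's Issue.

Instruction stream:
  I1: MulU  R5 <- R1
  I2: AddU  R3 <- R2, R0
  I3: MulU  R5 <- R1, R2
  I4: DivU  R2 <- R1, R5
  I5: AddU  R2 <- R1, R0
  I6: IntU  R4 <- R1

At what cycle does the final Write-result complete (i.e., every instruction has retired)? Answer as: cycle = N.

I1: IS=1 RO=2 EX=5 WR=6
I2: IS=2 RO=3 EX=5 WR=6
I3: IS=7 RO=8 EX=11 WR=12  [struct: MulU busy until I1 writes@6]
I4: IS=8 RO=13 EX=20 WR=21  [RAW R5: wait I3 write@12]
I5: IS=22 RO=23 EX=25 WR=26  [WAW R2: wait I4 write@21]
I6: IS=23 RO=24 EX=25 WR=26

cycle = 26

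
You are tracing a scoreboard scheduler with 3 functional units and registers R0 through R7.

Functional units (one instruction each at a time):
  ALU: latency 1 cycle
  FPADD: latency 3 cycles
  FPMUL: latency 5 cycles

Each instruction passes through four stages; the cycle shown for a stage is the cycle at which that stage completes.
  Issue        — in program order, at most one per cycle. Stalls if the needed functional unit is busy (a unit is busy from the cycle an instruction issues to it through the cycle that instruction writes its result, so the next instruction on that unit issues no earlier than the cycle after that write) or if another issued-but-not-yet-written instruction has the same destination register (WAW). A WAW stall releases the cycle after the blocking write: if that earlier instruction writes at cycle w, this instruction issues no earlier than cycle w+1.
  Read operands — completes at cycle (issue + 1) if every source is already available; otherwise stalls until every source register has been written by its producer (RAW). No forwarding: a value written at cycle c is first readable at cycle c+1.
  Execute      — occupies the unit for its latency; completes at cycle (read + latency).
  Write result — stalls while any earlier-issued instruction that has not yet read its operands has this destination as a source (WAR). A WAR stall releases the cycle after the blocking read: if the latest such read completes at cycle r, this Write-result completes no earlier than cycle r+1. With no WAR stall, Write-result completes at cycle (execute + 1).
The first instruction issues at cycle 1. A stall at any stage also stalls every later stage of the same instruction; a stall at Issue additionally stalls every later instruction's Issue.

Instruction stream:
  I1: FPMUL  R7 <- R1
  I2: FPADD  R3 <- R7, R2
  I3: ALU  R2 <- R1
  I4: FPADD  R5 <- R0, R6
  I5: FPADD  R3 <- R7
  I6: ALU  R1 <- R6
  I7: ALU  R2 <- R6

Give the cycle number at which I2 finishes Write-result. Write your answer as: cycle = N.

I1 -> (1, 2, 7, 8)
I2 -> (2, 9, 12, 13)  // RAW R7: wait I1 write@8
I3 -> (3, 4, 5, 10)  // WAR R2: wait I2 read@9
I4 -> (14, 15, 18, 19)  // struct: FPADD busy until I2 writes@13
I5 -> (20, 21, 24, 25)  // struct: FPADD busy until I4 writes@19
I6 -> (21, 22, 23, 24)
I7 -> (25, 26, 27, 28)  // struct: ALU busy until I6 writes@24

cycle = 13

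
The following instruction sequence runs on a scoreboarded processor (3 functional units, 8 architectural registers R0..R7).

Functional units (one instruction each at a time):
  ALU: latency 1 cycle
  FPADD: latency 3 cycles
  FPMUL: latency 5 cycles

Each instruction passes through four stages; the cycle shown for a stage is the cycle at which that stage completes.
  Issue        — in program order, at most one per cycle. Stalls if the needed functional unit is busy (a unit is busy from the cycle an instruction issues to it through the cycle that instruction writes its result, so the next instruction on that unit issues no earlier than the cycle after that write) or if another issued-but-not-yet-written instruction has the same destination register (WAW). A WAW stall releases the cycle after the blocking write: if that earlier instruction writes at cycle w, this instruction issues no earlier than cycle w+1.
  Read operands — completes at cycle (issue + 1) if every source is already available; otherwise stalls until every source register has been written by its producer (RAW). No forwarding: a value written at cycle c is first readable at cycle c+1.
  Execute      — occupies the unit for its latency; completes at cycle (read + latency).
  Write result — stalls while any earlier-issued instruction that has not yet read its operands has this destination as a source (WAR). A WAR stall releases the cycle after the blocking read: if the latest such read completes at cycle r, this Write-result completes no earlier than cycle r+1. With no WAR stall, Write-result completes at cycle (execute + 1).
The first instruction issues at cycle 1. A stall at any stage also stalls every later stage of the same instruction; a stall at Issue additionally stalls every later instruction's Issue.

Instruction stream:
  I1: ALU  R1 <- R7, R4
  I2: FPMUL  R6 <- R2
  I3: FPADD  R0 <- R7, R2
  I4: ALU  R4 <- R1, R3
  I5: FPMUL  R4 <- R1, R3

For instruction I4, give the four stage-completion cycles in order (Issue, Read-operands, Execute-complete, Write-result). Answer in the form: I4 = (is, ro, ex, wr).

I1: IS=1 RO=2 EX=3 WR=4
I2: IS=2 RO=3 EX=8 WR=9
I3: IS=3 RO=4 EX=7 WR=8
I4: IS=5 RO=6 EX=7 WR=8  [struct: ALU busy until I1 writes@4]
I5: IS=10 RO=11 EX=16 WR=17  [struct: FPMUL busy until I2 writes@9]

I4 = (5, 6, 7, 8)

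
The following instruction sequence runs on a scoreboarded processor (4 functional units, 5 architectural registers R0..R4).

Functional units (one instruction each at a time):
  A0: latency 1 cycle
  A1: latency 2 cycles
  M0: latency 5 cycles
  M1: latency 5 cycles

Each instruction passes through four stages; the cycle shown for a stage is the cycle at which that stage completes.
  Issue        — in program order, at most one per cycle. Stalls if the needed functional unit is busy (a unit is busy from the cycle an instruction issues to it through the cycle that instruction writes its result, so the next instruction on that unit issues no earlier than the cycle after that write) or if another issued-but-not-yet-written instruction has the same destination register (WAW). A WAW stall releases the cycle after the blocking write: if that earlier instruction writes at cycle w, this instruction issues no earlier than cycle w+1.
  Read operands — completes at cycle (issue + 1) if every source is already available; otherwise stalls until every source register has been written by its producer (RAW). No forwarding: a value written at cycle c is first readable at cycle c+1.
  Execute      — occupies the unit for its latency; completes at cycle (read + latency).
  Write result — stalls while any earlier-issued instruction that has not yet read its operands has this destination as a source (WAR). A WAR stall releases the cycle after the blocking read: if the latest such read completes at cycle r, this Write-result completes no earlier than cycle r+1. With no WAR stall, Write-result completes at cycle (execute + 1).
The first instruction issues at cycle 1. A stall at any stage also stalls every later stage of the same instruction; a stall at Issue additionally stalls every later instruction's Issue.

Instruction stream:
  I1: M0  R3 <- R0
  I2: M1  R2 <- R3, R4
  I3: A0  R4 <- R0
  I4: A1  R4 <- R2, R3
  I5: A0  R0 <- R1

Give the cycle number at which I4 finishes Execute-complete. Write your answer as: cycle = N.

I1 -> (1, 2, 7, 8)
I2 -> (2, 9, 14, 15)  // RAW R3: wait I1 write@8
I3 -> (3, 4, 5, 10)  // WAR R4: wait I2 read@9
I4 -> (11, 16, 18, 19)  // WAW R4: wait I3 write@10, RAW R2: wait I2 write@15
I5 -> (12, 13, 14, 15)

cycle = 18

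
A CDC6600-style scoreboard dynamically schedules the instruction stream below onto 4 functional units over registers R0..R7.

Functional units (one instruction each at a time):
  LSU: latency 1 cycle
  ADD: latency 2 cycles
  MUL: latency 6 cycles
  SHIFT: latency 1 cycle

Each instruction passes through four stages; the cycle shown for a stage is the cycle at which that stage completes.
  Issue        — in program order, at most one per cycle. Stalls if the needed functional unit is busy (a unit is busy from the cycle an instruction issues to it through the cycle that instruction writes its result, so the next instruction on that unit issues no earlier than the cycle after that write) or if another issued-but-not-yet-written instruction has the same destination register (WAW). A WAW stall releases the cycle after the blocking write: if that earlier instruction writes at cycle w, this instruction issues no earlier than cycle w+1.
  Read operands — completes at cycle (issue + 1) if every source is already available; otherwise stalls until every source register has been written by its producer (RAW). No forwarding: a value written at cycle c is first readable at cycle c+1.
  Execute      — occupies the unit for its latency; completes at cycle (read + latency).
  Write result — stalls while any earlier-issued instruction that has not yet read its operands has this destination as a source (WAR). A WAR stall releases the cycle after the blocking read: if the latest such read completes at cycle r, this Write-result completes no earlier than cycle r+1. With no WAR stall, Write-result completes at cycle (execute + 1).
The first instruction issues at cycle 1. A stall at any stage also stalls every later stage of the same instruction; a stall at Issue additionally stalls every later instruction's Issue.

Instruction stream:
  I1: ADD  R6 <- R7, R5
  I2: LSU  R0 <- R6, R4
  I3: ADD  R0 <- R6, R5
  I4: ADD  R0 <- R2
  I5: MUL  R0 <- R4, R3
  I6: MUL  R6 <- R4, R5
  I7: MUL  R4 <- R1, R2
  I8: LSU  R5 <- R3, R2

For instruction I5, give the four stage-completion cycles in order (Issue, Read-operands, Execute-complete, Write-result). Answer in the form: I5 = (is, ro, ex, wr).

[1] I1 issues→ADD
[2] I1 reads · I2 issues→LSU
[4] I1 exec-done
[5] I1 writes R6
[6] I2 reads
[7] I2 exec-done
[8] I2 writes R0
[9] I3 issues→ADD
[10] I3 reads
[12] I3 exec-done
[13] I3 writes R0
[14] I4 issues→ADD
[15] I4 reads
[17] I4 exec-done
[18] I4 writes R0
[19] I5 issues→MUL
[20] I5 reads
[26] I5 exec-done
[27] I5 writes R0
[28] I6 issues→MUL
[29] I6 reads
[35] I6 exec-done
[36] I6 writes R6
[37] I7 issues→MUL
[38] I7 reads · I8 issues→LSU
[39] I8 reads
[40] I8 exec-done
[41] I8 writes R5
[44] I7 exec-done
[45] I7 writes R4

I5 = (19, 20, 26, 27)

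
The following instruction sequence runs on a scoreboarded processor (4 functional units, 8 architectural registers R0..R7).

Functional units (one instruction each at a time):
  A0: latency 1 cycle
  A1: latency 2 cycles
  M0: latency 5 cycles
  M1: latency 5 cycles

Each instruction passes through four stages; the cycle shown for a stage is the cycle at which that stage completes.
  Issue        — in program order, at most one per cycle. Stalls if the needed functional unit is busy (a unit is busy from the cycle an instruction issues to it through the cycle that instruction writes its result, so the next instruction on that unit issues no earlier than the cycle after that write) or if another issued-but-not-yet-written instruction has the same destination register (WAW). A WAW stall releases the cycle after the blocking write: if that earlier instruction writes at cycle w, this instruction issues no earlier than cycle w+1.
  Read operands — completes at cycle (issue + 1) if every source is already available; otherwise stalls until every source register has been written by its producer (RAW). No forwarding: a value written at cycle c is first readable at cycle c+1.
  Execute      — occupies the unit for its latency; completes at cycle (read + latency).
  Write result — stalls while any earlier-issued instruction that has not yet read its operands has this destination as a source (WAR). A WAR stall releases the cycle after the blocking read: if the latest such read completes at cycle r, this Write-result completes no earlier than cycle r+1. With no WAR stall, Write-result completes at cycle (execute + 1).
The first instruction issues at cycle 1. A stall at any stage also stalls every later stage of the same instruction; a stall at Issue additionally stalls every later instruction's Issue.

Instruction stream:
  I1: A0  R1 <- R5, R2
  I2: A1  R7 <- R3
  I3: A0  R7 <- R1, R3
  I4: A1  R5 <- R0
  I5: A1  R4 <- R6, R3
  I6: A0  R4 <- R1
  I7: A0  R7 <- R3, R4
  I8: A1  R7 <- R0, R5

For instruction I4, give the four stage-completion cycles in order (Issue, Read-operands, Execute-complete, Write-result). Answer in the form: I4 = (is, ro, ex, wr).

I4 = (8, 9, 11, 12)

I1: IS=1 RO=2 EX=3 WR=4
I2: IS=2 RO=3 EX=5 WR=6
I3: IS=7 RO=8 EX=9 WR=10  [WAW R7: wait I2 write@6]
I4: IS=8 RO=9 EX=11 WR=12
I5: IS=13 RO=14 EX=16 WR=17  [struct: A1 busy until I4 writes@12]
I6: IS=18 RO=19 EX=20 WR=21  [WAW R4: wait I5 write@17]
I7: IS=22 RO=23 EX=24 WR=25  [struct: A0 busy until I6 writes@21]
I8: IS=26 RO=27 EX=29 WR=30  [WAW R7: wait I7 write@25]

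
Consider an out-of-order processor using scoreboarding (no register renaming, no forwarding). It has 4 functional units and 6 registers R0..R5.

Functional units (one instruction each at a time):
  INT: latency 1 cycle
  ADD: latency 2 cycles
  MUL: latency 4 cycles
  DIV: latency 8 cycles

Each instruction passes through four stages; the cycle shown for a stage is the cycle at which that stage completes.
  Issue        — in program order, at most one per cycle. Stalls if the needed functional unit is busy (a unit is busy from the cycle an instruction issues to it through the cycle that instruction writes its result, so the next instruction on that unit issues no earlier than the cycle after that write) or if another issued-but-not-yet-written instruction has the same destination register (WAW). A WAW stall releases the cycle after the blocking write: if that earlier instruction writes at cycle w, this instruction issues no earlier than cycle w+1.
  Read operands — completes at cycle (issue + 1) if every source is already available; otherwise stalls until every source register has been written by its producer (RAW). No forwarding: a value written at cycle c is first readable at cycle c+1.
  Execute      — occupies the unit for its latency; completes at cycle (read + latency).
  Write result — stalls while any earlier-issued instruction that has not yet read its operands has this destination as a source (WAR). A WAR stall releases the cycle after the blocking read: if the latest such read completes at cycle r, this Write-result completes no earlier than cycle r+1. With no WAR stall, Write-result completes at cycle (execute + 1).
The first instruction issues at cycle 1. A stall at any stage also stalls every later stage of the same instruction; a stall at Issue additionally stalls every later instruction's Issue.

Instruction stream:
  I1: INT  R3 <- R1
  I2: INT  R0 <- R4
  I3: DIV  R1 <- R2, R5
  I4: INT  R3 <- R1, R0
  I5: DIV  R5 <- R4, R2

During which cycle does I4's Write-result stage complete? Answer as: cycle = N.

I1 -> (1, 2, 3, 4)
I2 -> (5, 6, 7, 8)  // struct: INT busy until I1 writes@4
I3 -> (6, 7, 15, 16)
I4 -> (9, 17, 18, 19)  // struct: INT busy until I2 writes@8, RAW R1: wait I3 write@16
I5 -> (17, 18, 26, 27)  // struct: DIV busy until I3 writes@16

cycle = 19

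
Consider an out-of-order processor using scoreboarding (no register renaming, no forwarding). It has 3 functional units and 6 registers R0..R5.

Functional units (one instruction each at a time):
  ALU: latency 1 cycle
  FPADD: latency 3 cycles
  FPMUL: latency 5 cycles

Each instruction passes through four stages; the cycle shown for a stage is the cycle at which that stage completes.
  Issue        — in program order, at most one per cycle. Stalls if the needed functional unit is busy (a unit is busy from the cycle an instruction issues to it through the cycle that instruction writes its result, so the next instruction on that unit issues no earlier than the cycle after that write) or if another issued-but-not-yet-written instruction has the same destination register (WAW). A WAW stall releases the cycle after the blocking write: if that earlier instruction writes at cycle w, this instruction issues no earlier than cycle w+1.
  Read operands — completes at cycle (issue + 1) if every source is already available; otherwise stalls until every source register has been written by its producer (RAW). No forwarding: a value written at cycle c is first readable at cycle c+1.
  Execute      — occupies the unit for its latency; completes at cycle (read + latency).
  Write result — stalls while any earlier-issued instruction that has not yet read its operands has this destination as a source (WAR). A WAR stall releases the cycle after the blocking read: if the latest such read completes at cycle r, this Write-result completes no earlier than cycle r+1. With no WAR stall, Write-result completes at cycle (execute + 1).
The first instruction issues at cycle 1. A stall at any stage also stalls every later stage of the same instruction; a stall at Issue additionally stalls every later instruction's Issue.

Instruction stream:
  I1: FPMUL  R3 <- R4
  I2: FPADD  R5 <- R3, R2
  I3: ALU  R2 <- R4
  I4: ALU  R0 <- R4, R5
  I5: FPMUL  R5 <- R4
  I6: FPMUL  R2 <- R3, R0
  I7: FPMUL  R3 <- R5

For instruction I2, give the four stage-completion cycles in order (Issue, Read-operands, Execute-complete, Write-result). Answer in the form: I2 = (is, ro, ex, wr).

1) issue 1, read 2, done 7, write 8
2) issue 2, read 9, done 12, write 13  <RAW R3: wait I1 write@8>
3) issue 3, read 4, done 5, write 10  <WAR R2: wait I2 read@9>
4) issue 11, read 14, done 15, write 16  <struct: ALU busy until I3 writes@10 / RAW R5: wait I2 write@13>
5) issue 14, read 15, done 20, write 21  <WAW R5: wait I2 write@13>
6) issue 22, read 23, done 28, write 29  <struct: FPMUL busy until I5 writes@21>
7) issue 30, read 31, done 36, write 37  <struct: FPMUL busy until I6 writes@29>

I2 = (2, 9, 12, 13)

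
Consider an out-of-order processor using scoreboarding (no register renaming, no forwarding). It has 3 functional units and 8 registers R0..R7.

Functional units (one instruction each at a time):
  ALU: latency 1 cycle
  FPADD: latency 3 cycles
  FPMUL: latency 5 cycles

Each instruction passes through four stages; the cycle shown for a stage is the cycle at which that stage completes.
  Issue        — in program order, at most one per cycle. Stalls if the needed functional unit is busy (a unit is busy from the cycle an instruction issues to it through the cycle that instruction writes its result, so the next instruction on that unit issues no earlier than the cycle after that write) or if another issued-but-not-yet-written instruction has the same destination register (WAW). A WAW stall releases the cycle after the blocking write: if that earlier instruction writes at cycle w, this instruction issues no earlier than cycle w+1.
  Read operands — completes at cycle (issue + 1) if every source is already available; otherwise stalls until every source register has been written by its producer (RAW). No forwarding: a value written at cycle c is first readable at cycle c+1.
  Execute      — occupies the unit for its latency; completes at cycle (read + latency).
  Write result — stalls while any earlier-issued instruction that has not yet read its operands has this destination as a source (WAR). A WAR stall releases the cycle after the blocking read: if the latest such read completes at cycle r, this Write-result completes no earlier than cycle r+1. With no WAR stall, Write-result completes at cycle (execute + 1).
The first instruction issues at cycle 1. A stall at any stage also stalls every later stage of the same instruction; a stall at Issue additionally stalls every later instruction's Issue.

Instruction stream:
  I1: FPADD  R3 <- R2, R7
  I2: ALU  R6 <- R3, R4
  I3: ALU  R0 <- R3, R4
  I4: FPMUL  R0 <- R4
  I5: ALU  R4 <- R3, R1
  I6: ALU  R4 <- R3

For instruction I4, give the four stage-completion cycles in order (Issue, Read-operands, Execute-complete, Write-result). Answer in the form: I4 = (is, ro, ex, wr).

I4 = (14, 15, 20, 21)

[1] I1→FPADD
[2] I1 RO | I2→ALU
[5] I1 EX
[6] I1 WR R3
[7] I2 RO
[8] I2 EX
[9] I2 WR R6
[10] I3→ALU
[11] I3 RO
[12] I3 EX
[13] I3 WR R0
[14] I4→FPMUL
[15] I4 RO | I5→ALU
[16] I5 RO
[17] I5 EX
[18] I5 WR R4
[19] I6→ALU
[20] I4 EX | I6 RO
[21] I4 WR R0 | I6 EX
[22] I6 WR R4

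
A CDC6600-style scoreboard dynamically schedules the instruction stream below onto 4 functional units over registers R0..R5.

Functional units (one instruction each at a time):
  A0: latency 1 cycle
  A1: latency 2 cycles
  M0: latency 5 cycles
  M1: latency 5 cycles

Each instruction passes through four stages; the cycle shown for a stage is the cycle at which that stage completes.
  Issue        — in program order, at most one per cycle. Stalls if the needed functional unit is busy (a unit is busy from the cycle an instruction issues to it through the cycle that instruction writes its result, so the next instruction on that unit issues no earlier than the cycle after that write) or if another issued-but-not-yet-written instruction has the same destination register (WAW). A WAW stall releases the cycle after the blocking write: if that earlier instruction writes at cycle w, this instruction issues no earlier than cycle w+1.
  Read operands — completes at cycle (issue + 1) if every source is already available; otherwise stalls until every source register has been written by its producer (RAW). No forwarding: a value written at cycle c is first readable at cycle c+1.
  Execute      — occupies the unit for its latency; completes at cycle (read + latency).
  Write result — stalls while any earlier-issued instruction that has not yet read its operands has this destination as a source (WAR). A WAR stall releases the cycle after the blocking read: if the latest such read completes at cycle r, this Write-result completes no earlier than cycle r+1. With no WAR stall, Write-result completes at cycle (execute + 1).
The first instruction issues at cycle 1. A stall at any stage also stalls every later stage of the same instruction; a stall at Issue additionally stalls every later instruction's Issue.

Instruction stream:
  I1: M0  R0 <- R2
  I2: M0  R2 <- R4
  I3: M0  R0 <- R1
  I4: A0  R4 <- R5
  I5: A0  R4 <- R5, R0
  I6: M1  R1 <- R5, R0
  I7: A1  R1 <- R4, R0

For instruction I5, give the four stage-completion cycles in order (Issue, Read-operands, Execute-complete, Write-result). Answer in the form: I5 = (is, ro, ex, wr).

I5 = (22, 25, 26, 27)

I1: IS=1 RO=2 EX=7 WR=8
I2: IS=9 RO=10 EX=15 WR=16  [struct: M0 busy until I1 writes@8]
I3: IS=17 RO=18 EX=23 WR=24  [struct: M0 busy until I2 writes@16]
I4: IS=18 RO=19 EX=20 WR=21
I5: IS=22 RO=25 EX=26 WR=27  [struct: A0 busy until I4 writes@21; RAW R0: wait I3 write@24]
I6: IS=23 RO=25 EX=30 WR=31  [RAW R0: wait I3 write@24]
I7: IS=32 RO=33 EX=35 WR=36  [WAW R1: wait I6 write@31]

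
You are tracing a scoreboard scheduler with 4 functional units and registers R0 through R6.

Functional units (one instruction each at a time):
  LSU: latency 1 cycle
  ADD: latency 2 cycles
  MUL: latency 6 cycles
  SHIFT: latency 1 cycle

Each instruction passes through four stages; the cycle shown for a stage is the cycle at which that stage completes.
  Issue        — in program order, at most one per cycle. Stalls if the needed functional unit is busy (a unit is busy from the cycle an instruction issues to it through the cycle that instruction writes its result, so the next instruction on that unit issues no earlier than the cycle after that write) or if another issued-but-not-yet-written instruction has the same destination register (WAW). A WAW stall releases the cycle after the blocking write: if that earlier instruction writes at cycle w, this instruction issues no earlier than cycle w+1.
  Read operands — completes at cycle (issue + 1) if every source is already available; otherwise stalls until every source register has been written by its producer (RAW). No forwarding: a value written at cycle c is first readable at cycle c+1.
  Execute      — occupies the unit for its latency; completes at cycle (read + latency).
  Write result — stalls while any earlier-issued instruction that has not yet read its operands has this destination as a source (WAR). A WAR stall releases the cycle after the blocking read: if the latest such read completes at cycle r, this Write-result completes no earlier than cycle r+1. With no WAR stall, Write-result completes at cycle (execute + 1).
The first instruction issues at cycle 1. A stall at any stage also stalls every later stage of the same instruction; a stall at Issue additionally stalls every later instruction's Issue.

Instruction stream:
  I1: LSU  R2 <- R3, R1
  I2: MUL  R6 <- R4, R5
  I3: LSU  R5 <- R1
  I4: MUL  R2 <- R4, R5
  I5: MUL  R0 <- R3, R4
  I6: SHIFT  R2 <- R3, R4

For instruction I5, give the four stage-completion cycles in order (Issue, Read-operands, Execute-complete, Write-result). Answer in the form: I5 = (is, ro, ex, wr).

I1  is:1  ro:2  ex:3  wr:4
I2  is:2  ro:3  ex:9  wr:10
I3  is:5  ro:6  ex:7  wr:8  — struct: LSU busy until I1 writes@4
I4  is:11  ro:12  ex:18  wr:19  — struct: MUL busy until I2 writes@10
I5  is:20  ro:21  ex:27  wr:28  — struct: MUL busy until I4 writes@19
I6  is:21  ro:22  ex:23  wr:24

I5 = (20, 21, 27, 28)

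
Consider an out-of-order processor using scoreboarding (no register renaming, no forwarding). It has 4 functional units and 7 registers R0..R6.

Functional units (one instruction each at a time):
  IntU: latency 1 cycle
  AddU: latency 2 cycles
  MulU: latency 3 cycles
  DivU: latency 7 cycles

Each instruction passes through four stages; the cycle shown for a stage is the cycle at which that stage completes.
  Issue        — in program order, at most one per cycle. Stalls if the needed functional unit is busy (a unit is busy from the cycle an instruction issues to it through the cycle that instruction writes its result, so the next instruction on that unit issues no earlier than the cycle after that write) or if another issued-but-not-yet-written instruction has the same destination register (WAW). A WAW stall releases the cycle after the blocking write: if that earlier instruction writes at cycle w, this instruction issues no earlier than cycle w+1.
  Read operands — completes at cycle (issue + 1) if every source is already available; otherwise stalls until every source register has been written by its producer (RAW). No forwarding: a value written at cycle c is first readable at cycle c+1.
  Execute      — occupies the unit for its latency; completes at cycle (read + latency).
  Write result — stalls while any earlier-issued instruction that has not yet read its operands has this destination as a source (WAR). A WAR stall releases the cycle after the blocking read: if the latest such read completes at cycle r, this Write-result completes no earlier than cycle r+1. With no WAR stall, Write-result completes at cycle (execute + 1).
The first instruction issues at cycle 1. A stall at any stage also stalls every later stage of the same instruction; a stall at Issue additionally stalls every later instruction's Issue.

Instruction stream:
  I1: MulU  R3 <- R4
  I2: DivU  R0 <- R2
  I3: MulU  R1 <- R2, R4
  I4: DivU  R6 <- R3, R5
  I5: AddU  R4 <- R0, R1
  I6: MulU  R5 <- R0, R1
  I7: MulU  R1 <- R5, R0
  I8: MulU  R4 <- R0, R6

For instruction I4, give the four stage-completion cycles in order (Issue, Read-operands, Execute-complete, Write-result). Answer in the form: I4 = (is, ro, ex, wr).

I1: IS=1 RO=2 EX=5 WR=6
I2: IS=2 RO=3 EX=10 WR=11
I3: IS=7 RO=8 EX=11 WR=12  [struct: MulU busy until I1 writes@6]
I4: IS=12 RO=13 EX=20 WR=21  [struct: DivU busy until I2 writes@11]
I5: IS=13 RO=14 EX=16 WR=17
I6: IS=14 RO=15 EX=18 WR=19
I7: IS=20 RO=21 EX=24 WR=25  [struct: MulU busy until I6 writes@19]
I8: IS=26 RO=27 EX=30 WR=31  [struct: MulU busy until I7 writes@25]

I4 = (12, 13, 20, 21)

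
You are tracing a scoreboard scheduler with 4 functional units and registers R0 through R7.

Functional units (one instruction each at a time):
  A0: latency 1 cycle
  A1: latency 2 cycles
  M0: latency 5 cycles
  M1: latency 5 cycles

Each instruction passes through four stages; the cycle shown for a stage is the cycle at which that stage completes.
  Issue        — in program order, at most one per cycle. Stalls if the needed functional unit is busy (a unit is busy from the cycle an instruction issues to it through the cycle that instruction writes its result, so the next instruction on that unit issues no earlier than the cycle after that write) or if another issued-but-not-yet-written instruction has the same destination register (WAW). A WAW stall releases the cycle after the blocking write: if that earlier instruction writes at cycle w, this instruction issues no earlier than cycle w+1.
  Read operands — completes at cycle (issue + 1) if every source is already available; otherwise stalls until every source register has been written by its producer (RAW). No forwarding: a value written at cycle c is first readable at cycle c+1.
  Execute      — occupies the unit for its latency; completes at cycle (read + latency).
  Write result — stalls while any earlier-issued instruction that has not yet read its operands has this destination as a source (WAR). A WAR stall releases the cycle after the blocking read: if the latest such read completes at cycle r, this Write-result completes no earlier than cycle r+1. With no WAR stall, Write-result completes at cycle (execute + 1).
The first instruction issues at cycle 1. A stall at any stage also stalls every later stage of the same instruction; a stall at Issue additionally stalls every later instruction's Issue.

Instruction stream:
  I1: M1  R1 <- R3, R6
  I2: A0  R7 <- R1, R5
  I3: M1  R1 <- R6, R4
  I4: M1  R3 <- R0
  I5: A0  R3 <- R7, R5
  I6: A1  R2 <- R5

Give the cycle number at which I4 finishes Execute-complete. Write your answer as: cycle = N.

cycle = 23

  I1 | 1 | 2 | 7 | 8
  I2 | 2 | 9 | 10 | 11   RAW R1: wait I1 write@8
  I3 | 9 | 10 | 15 | 16   struct: M1 busy until I1 writes@8
  I4 | 17 | 18 | 23 | 24   struct: M1 busy until I3 writes@16
  I5 | 25 | 26 | 27 | 28   WAW R3: wait I4 write@24
  I6 | 26 | 27 | 29 | 30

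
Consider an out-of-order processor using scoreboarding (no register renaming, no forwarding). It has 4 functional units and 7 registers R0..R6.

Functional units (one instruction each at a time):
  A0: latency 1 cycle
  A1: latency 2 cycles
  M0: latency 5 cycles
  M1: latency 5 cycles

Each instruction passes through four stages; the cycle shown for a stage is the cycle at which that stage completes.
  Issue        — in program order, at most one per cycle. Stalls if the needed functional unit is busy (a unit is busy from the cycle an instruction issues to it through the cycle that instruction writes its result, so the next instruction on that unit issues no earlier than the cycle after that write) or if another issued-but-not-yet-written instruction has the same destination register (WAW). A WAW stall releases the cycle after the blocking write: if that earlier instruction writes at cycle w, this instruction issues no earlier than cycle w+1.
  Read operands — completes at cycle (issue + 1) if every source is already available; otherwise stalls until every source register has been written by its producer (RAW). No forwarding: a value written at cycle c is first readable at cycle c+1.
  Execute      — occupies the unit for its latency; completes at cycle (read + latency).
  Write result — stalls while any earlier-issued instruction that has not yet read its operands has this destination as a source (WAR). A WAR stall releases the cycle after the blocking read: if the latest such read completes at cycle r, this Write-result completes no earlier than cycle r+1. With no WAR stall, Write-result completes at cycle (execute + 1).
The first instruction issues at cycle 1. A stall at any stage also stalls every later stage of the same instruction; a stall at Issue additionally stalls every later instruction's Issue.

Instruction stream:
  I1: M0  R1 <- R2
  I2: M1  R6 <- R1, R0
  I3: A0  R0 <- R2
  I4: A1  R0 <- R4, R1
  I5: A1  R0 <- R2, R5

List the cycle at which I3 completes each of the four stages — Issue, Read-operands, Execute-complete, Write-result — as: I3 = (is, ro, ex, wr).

I3 = (3, 4, 5, 10)

  I1 | 1 | 2 | 7 | 8
  I2 | 2 | 9 | 14 | 15   RAW R1: wait I1 write@8
  I3 | 3 | 4 | 5 | 10   WAR R0: wait I2 read@9
  I4 | 11 | 12 | 14 | 15   WAW R0: wait I3 write@10
  I5 | 16 | 17 | 19 | 20   struct: A1 busy until I4 writes@15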